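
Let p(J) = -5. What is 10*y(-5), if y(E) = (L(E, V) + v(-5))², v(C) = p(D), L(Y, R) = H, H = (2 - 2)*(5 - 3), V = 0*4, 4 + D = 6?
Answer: 250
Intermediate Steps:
D = 2 (D = -4 + 6 = 2)
V = 0
H = 0 (H = 0*2 = 0)
L(Y, R) = 0
v(C) = -5
y(E) = 25 (y(E) = (0 - 5)² = (-5)² = 25)
10*y(-5) = 10*25 = 250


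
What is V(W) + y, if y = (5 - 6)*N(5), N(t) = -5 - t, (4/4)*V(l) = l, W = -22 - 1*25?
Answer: -37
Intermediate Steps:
W = -47 (W = -22 - 25 = -47)
V(l) = l
y = 10 (y = (5 - 6)*(-5 - 1*5) = -(-5 - 5) = -1*(-10) = 10)
V(W) + y = -47 + 10 = -37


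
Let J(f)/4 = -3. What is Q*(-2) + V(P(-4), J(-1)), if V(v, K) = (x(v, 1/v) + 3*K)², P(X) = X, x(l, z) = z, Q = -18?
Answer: 21601/16 ≈ 1350.1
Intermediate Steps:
J(f) = -12 (J(f) = 4*(-3) = -12)
V(v, K) = (1/v + 3*K)²
Q*(-2) + V(P(-4), J(-1)) = -18*(-2) + (1 + 3*(-12)*(-4))²/(-4)² = 36 + (1 + 144)²/16 = 36 + (1/16)*145² = 36 + (1/16)*21025 = 36 + 21025/16 = 21601/16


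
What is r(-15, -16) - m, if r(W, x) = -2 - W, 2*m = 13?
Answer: 13/2 ≈ 6.5000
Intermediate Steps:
m = 13/2 (m = (1/2)*13 = 13/2 ≈ 6.5000)
r(-15, -16) - m = (-2 - 1*(-15)) - 1*13/2 = (-2 + 15) - 13/2 = 13 - 13/2 = 13/2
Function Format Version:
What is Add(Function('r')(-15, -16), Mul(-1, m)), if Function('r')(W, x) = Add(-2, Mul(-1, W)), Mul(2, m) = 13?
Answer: Rational(13, 2) ≈ 6.5000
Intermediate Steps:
m = Rational(13, 2) (m = Mul(Rational(1, 2), 13) = Rational(13, 2) ≈ 6.5000)
Add(Function('r')(-15, -16), Mul(-1, m)) = Add(Add(-2, Mul(-1, -15)), Mul(-1, Rational(13, 2))) = Add(Add(-2, 15), Rational(-13, 2)) = Add(13, Rational(-13, 2)) = Rational(13, 2)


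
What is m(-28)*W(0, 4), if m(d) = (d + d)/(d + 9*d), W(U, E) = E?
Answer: ⅘ ≈ 0.80000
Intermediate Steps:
m(d) = ⅕ (m(d) = (2*d)/((10*d)) = (2*d)*(1/(10*d)) = ⅕)
m(-28)*W(0, 4) = (⅕)*4 = ⅘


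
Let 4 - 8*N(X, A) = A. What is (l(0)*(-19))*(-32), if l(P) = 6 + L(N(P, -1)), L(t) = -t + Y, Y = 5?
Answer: 6308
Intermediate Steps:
N(X, A) = ½ - A/8
L(t) = 5 - t (L(t) = -t + 5 = 5 - t)
l(P) = 83/8 (l(P) = 6 + (5 - (½ - ⅛*(-1))) = 6 + (5 - (½ + ⅛)) = 6 + (5 - 1*5/8) = 6 + (5 - 5/8) = 6 + 35/8 = 83/8)
(l(0)*(-19))*(-32) = ((83/8)*(-19))*(-32) = -1577/8*(-32) = 6308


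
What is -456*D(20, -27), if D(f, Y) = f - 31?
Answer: 5016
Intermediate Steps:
D(f, Y) = -31 + f
-456*D(20, -27) = -456*(-31 + 20) = -456*(-11) = 5016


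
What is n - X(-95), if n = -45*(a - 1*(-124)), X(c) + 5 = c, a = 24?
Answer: -6560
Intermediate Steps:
X(c) = -5 + c
n = -6660 (n = -45*(24 - 1*(-124)) = -45*(24 + 124) = -45*148 = -6660)
n - X(-95) = -6660 - (-5 - 95) = -6660 - 1*(-100) = -6660 + 100 = -6560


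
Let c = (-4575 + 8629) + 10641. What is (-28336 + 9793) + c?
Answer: -3848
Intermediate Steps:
c = 14695 (c = 4054 + 10641 = 14695)
(-28336 + 9793) + c = (-28336 + 9793) + 14695 = -18543 + 14695 = -3848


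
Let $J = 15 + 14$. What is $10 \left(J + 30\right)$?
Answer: $590$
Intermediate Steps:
$J = 29$
$10 \left(J + 30\right) = 10 \left(29 + 30\right) = 10 \cdot 59 = 590$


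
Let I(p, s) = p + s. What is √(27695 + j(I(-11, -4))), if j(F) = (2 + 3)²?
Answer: 6*√770 ≈ 166.49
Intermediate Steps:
j(F) = 25 (j(F) = 5² = 25)
√(27695 + j(I(-11, -4))) = √(27695 + 25) = √27720 = 6*√770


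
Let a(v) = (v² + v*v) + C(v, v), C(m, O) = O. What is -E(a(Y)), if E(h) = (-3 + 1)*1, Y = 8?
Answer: 2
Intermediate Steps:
a(v) = v + 2*v² (a(v) = (v² + v*v) + v = (v² + v²) + v = 2*v² + v = v + 2*v²)
E(h) = -2 (E(h) = -2*1 = -2)
-E(a(Y)) = -1*(-2) = 2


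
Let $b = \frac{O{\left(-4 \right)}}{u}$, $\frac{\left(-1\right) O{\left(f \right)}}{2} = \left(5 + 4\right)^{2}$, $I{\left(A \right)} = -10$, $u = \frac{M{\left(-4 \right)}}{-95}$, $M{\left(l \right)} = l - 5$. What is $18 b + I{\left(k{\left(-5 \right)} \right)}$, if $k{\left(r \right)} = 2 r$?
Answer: $-30790$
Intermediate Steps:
$M{\left(l \right)} = -5 + l$ ($M{\left(l \right)} = l - 5 = -5 + l$)
$u = \frac{9}{95}$ ($u = \frac{-5 - 4}{-95} = \left(-9\right) \left(- \frac{1}{95}\right) = \frac{9}{95} \approx 0.094737$)
$O{\left(f \right)} = -162$ ($O{\left(f \right)} = - 2 \left(5 + 4\right)^{2} = - 2 \cdot 9^{2} = \left(-2\right) 81 = -162$)
$b = -1710$ ($b = - \frac{162}{\frac{9}{95}} = \left(-162\right) \frac{95}{9} = -1710$)
$18 b + I{\left(k{\left(-5 \right)} \right)} = 18 \left(-1710\right) - 10 = -30780 - 10 = -30790$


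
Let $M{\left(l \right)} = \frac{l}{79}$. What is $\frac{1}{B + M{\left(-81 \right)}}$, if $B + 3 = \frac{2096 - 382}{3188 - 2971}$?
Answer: $\frac{17143}{66400} \approx 0.25818$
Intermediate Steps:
$M{\left(l \right)} = \frac{l}{79}$ ($M{\left(l \right)} = l \frac{1}{79} = \frac{l}{79}$)
$B = \frac{1063}{217}$ ($B = -3 + \frac{2096 - 382}{3188 - 2971} = -3 + \frac{1714}{217} = \frac{1063}{217} \approx 4.8986$)
$\frac{1}{B + M{\left(-81 \right)}} = \frac{1}{\frac{1063}{217} + \frac{1}{79} \left(-81\right)} = \frac{1}{\frac{1063}{217} - \frac{81}{79}} = \frac{1}{\frac{66400}{17143}} = \frac{17143}{66400}$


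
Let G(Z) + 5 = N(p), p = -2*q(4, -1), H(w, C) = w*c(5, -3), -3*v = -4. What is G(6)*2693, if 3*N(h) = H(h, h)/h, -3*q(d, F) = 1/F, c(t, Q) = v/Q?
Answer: -374327/27 ≈ -13864.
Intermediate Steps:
v = 4/3 (v = -1/3*(-4) = 4/3 ≈ 1.3333)
c(t, Q) = 4/(3*Q)
H(w, C) = -4*w/9 (H(w, C) = w*((4/3)/(-3)) = w*((4/3)*(-1/3)) = w*(-4/9) = -4*w/9)
q(d, F) = -1/(3*F)
p = -2/3 (p = -(-2)/(3*(-1)) = -(-2)*(-1)/3 = -2*1/3 = -2/3 ≈ -0.66667)
N(h) = -4/27 (N(h) = ((-4*h/9)/h)/3 = (1/3)*(-4/9) = -4/27)
G(Z) = -139/27 (G(Z) = -5 - 4/27 = -139/27)
G(6)*2693 = -139/27*2693 = -374327/27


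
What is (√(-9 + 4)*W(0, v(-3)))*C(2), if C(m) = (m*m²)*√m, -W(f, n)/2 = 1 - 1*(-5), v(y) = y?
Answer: -96*I*√10 ≈ -303.58*I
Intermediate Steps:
W(f, n) = -12 (W(f, n) = -2*(1 - 1*(-5)) = -2*(1 + 5) = -2*6 = -12)
C(m) = m^(7/2) (C(m) = m³*√m = m^(7/2))
(√(-9 + 4)*W(0, v(-3)))*C(2) = (√(-9 + 4)*(-12))*2^(7/2) = (√(-5)*(-12))*(8*√2) = ((I*√5)*(-12))*(8*√2) = (-12*I*√5)*(8*√2) = -96*I*√10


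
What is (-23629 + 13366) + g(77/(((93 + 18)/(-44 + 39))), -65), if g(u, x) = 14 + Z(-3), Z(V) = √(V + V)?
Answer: -10249 + I*√6 ≈ -10249.0 + 2.4495*I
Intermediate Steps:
Z(V) = √2*√V (Z(V) = √(2*V) = √2*√V)
g(u, x) = 14 + I*√6 (g(u, x) = 14 + √2*√(-3) = 14 + √2*(I*√3) = 14 + I*√6)
(-23629 + 13366) + g(77/(((93 + 18)/(-44 + 39))), -65) = (-23629 + 13366) + (14 + I*√6) = -10263 + (14 + I*√6) = -10249 + I*√6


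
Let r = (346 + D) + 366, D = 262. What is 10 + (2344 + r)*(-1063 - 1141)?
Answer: -7312862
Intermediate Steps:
r = 974 (r = (346 + 262) + 366 = 608 + 366 = 974)
10 + (2344 + r)*(-1063 - 1141) = 10 + (2344 + 974)*(-1063 - 1141) = 10 + 3318*(-2204) = 10 - 7312872 = -7312862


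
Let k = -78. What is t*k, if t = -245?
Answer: 19110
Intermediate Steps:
t*k = -245*(-78) = 19110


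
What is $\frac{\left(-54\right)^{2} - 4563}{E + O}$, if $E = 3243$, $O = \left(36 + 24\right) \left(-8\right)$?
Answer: $- \frac{183}{307} \approx -0.59609$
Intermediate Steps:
$O = -480$ ($O = 60 \left(-8\right) = -480$)
$\frac{\left(-54\right)^{2} - 4563}{E + O} = \frac{\left(-54\right)^{2} - 4563}{3243 - 480} = \frac{2916 - 4563}{2763} = \left(-1647\right) \frac{1}{2763} = - \frac{183}{307}$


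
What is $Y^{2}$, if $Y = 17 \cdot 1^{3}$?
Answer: $289$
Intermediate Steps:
$Y = 17$ ($Y = 17 \cdot 1 = 17$)
$Y^{2} = 17^{2} = 289$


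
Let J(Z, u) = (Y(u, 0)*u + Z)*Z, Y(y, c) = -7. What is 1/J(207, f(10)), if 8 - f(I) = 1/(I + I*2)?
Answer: 10/313053 ≈ 3.1943e-5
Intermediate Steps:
f(I) = 8 - 1/(3*I) (f(I) = 8 - 1/(I + I*2) = 8 - 1/(I + 2*I) = 8 - 1/(3*I))
J(Z, u) = Z*(Z - 7*u) (J(Z, u) = (-7*u + Z)*Z = (Z - 7*u)*Z = Z*(Z - 7*u))
1/J(207, f(10)) = 1/(207*(207 - 7*(8 - ⅓/10))) = 1/(207*(207 - 7*(8 - ⅓*⅒))) = 1/(207*(207 - 7*(8 - 1/30))) = 1/(207*(207 - 7*239/30)) = 1/(207*(207 - 1673/30)) = 1/(207*(4537/30)) = 1/(313053/10) = 10/313053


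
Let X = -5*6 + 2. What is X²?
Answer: 784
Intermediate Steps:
X = -28 (X = -30 + 2 = -28)
X² = (-28)² = 784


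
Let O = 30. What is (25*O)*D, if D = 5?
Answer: 3750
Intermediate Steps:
(25*O)*D = (25*30)*5 = 750*5 = 3750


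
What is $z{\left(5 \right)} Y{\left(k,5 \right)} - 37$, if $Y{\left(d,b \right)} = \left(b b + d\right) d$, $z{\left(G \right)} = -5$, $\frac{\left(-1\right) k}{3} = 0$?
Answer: $-37$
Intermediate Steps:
$k = 0$ ($k = \left(-3\right) 0 = 0$)
$Y{\left(d,b \right)} = d \left(d + b^{2}\right)$ ($Y{\left(d,b \right)} = \left(b^{2} + d\right) d = \left(d + b^{2}\right) d = d \left(d + b^{2}\right)$)
$z{\left(5 \right)} Y{\left(k,5 \right)} - 37 = - 5 \cdot 0 \left(0 + 5^{2}\right) - 37 = - 5 \cdot 0 \left(0 + 25\right) - 37 = - 5 \cdot 0 \cdot 25 - 37 = \left(-5\right) 0 - 37 = 0 - 37 = -37$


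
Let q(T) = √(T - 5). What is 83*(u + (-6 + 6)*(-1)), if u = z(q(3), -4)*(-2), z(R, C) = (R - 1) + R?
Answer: 166 - 332*I*√2 ≈ 166.0 - 469.52*I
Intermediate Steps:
q(T) = √(-5 + T)
z(R, C) = -1 + 2*R (z(R, C) = (-1 + R) + R = -1 + 2*R)
u = 2 - 4*I*√2 (u = (-1 + 2*√(-5 + 3))*(-2) = (-1 + 2*√(-2))*(-2) = (-1 + 2*(I*√2))*(-2) = (-1 + 2*I*√2)*(-2) = 2 - 4*I*√2 ≈ 2.0 - 5.6569*I)
83*(u + (-6 + 6)*(-1)) = 83*((2 - 4*I*√2) + (-6 + 6)*(-1)) = 83*((2 - 4*I*√2) + 0*(-1)) = 83*((2 - 4*I*√2) + 0) = 83*(2 - 4*I*√2) = 166 - 332*I*√2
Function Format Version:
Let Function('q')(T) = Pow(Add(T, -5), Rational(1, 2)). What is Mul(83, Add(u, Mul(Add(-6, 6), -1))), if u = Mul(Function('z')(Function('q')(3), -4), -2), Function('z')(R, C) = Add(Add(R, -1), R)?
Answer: Add(166, Mul(-332, I, Pow(2, Rational(1, 2)))) ≈ Add(166.00, Mul(-469.52, I))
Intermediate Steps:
Function('q')(T) = Pow(Add(-5, T), Rational(1, 2))
Function('z')(R, C) = Add(-1, Mul(2, R)) (Function('z')(R, C) = Add(Add(-1, R), R) = Add(-1, Mul(2, R)))
u = Add(2, Mul(-4, I, Pow(2, Rational(1, 2)))) (u = Mul(Add(-1, Mul(2, Pow(Add(-5, 3), Rational(1, 2)))), -2) = Mul(Add(-1, Mul(2, Pow(-2, Rational(1, 2)))), -2) = Mul(Add(-1, Mul(2, Mul(I, Pow(2, Rational(1, 2))))), -2) = Mul(Add(-1, Mul(2, I, Pow(2, Rational(1, 2)))), -2) = Add(2, Mul(-4, I, Pow(2, Rational(1, 2)))) ≈ Add(2.0000, Mul(-5.6569, I)))
Mul(83, Add(u, Mul(Add(-6, 6), -1))) = Mul(83, Add(Add(2, Mul(-4, I, Pow(2, Rational(1, 2)))), Mul(Add(-6, 6), -1))) = Mul(83, Add(Add(2, Mul(-4, I, Pow(2, Rational(1, 2)))), Mul(0, -1))) = Mul(83, Add(Add(2, Mul(-4, I, Pow(2, Rational(1, 2)))), 0)) = Mul(83, Add(2, Mul(-4, I, Pow(2, Rational(1, 2))))) = Add(166, Mul(-332, I, Pow(2, Rational(1, 2))))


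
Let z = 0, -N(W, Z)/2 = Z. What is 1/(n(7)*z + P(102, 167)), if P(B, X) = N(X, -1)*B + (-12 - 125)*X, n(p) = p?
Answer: -1/22675 ≈ -4.4101e-5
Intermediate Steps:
N(W, Z) = -2*Z
P(B, X) = -137*X + 2*B (P(B, X) = (-2*(-1))*B + (-12 - 125)*X = 2*B - 137*X = -137*X + 2*B)
1/(n(7)*z + P(102, 167)) = 1/(7*0 + (-137*167 + 2*102)) = 1/(0 + (-22879 + 204)) = 1/(0 - 22675) = 1/(-22675) = -1/22675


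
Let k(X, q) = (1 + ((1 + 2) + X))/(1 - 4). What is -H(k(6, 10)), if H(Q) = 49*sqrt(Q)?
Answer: -49*I*sqrt(30)/3 ≈ -89.461*I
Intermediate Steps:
k(X, q) = -4/3 - X/3 (k(X, q) = (1 + (3 + X))/(-3) = (4 + X)*(-1/3) = -4/3 - X/3)
-H(k(6, 10)) = -49*sqrt(-4/3 - 1/3*6) = -49*sqrt(-4/3 - 2) = -49*sqrt(-10/3) = -49*I*sqrt(30)/3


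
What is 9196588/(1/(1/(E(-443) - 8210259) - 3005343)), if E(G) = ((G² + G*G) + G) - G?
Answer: -216074325210771354112/7817761 ≈ -2.7639e+13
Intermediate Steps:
E(G) = 2*G² (E(G) = ((G² + G²) + G) - G = (2*G² + G) - G = (G + 2*G²) - G = 2*G²)
9196588/(1/(1/(E(-443) - 8210259) - 3005343)) = 9196588/(1/(1/(2*(-443)² - 8210259) - 3005343)) = 9196588/(1/(1/(2*196249 - 8210259) - 3005343)) = 9196588/(1/(1/(392498 - 8210259) - 3005343)) = 9196588/(1/(1/(-7817761) - 3005343)) = 9196588/(1/(-1/7817761 - 3005343)) = 9196588/(1/(-23495053297024/7817761)) = 9196588/(-7817761/23495053297024) = 9196588*(-23495053297024/7817761) = -216074325210771354112/7817761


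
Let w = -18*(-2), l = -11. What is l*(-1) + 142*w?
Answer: 5123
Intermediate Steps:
w = 36
l*(-1) + 142*w = -11*(-1) + 142*36 = 11 + 5112 = 5123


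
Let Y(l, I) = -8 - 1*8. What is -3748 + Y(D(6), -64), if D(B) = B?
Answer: -3764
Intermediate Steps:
Y(l, I) = -16 (Y(l, I) = -8 - 8 = -16)
-3748 + Y(D(6), -64) = -3748 - 16 = -3764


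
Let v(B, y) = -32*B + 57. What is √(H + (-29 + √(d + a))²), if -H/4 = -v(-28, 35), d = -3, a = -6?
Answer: √(4644 - 174*I) ≈ 68.159 - 1.276*I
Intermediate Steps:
v(B, y) = 57 - 32*B
H = 3812 (H = -(-4)*(57 - 32*(-28)) = -(-4)*(57 + 896) = -(-4)*953 = -4*(-953) = 3812)
√(H + (-29 + √(d + a))²) = √(3812 + (-29 + √(-3 - 6))²) = √(3812 + (-29 + √(-9))²) = √(3812 + (-29 + 3*I)²)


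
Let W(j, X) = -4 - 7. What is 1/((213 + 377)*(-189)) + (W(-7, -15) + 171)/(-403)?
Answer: -17842003/44938530 ≈ -0.39703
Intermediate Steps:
W(j, X) = -11
1/((213 + 377)*(-189)) + (W(-7, -15) + 171)/(-403) = 1/((213 + 377)*(-189)) + (-11 + 171)/(-403) = -1/189/590 + 160*(-1/403) = (1/590)*(-1/189) - 160/403 = -1/111510 - 160/403 = -17842003/44938530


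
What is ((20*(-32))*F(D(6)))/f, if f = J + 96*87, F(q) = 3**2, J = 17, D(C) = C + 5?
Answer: -5760/8369 ≈ -0.68825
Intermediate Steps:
D(C) = 5 + C
F(q) = 9
f = 8369 (f = 17 + 96*87 = 17 + 8352 = 8369)
((20*(-32))*F(D(6)))/f = ((20*(-32))*9)/8369 = -640*9*(1/8369) = -5760*1/8369 = -5760/8369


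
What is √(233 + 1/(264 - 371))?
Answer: 3*√296390/107 ≈ 15.264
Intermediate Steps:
√(233 + 1/(264 - 371)) = √(233 + 1/(-107)) = √(233 - 1/107) = √(24930/107) = 3*√296390/107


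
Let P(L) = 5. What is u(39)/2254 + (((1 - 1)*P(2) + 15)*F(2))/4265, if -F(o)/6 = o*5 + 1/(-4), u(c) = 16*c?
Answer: 136695/1922662 ≈ 0.071097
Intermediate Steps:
F(o) = 3/2 - 30*o (F(o) = -6*(o*5 + 1/(-4)) = -6*(5*o - ¼) = -6*(-¼ + 5*o) = 3/2 - 30*o)
u(39)/2254 + (((1 - 1)*P(2) + 15)*F(2))/4265 = (16*39)/2254 + (((1 - 1)*5 + 15)*(3/2 - 30*2))/4265 = 624*(1/2254) + ((0*5 + 15)*(3/2 - 60))*(1/4265) = 312/1127 + ((0 + 15)*(-117/2))*(1/4265) = 312/1127 + (15*(-117/2))*(1/4265) = 312/1127 - 1755/2*1/4265 = 312/1127 - 351/1706 = 136695/1922662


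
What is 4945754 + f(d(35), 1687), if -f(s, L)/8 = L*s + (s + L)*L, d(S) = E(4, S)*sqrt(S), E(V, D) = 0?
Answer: -17821998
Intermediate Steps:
d(S) = 0 (d(S) = 0*sqrt(S) = 0)
f(s, L) = -8*L*s - 8*L*(L + s) (f(s, L) = -8*(L*s + (s + L)*L) = -8*(L*s + (L + s)*L) = -8*(L*s + L*(L + s)) = -8*L*s - 8*L*(L + s))
4945754 + f(d(35), 1687) = 4945754 - 8*1687*(1687 + 2*0) = 4945754 - 8*1687*(1687 + 0) = 4945754 - 8*1687*1687 = 4945754 - 22767752 = -17821998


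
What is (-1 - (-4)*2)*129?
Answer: 903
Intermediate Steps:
(-1 - (-4)*2)*129 = (-1 - 4*(-2))*129 = (-1 + 8)*129 = 7*129 = 903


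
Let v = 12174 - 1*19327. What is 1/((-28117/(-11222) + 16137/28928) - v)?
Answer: 5235968/37468918749 ≈ 0.00013974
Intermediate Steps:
v = -7153 (v = 12174 - 19327 = -7153)
1/((-28117/(-11222) + 16137/28928) - v) = 1/((-28117/(-11222) + 16137/28928) - 1*(-7153)) = 1/((-28117*(-1/11222) + 16137*(1/28928)) + 7153) = 1/((907/362 + 16137/28928) + 7153) = 1/(16039645/5235968 + 7153) = 1/(37468918749/5235968) = 5235968/37468918749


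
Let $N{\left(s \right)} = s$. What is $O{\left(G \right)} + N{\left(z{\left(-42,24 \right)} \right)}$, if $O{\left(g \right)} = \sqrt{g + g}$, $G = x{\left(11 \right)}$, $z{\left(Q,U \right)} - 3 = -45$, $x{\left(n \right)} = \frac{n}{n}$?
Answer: $-42 + \sqrt{2} \approx -40.586$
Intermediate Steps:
$x{\left(n \right)} = 1$
$z{\left(Q,U \right)} = -42$ ($z{\left(Q,U \right)} = 3 - 45 = -42$)
$G = 1$
$O{\left(g \right)} = \sqrt{2} \sqrt{g}$ ($O{\left(g \right)} = \sqrt{2 g} = \sqrt{2} \sqrt{g}$)
$O{\left(G \right)} + N{\left(z{\left(-42,24 \right)} \right)} = \sqrt{2} \sqrt{1} - 42 = \sqrt{2} \cdot 1 - 42 = \sqrt{2} - 42 = -42 + \sqrt{2}$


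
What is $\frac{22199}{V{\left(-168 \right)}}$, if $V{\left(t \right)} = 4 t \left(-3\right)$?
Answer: $\frac{22199}{2016} \approx 11.011$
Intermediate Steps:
$V{\left(t \right)} = - 12 t$
$\frac{22199}{V{\left(-168 \right)}} = \frac{22199}{\left(-12\right) \left(-168\right)} = \frac{22199}{2016}$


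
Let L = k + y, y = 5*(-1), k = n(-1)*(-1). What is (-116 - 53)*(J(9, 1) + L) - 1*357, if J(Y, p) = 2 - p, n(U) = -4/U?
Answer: 995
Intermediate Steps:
k = -4 (k = -4/(-1)*(-1) = -4*(-1)*(-1) = 4*(-1) = -4)
y = -5
L = -9 (L = -4 - 5 = -9)
(-116 - 53)*(J(9, 1) + L) - 1*357 = (-116 - 53)*((2 - 1*1) - 9) - 1*357 = -169*((2 - 1) - 9) - 357 = -169*(1 - 9) - 357 = -169*(-8) - 357 = 1352 - 357 = 995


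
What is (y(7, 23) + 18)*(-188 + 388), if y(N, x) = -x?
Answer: -1000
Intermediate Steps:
(y(7, 23) + 18)*(-188 + 388) = (-1*23 + 18)*(-188 + 388) = (-23 + 18)*200 = -5*200 = -1000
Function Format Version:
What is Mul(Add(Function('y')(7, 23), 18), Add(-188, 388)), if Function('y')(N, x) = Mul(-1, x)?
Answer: -1000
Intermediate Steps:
Mul(Add(Function('y')(7, 23), 18), Add(-188, 388)) = Mul(Add(Mul(-1, 23), 18), Add(-188, 388)) = Mul(Add(-23, 18), 200) = Mul(-5, 200) = -1000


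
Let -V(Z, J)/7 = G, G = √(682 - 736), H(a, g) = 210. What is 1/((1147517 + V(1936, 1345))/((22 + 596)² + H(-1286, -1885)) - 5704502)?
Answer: -833007417869528634/4751889979798738656104647 + 8024814*I*√6/4751889979798738656104647 ≈ -1.753e-7 + 4.1366e-18*I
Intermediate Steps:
G = 3*I*√6 (G = √(-54) = 3*I*√6 ≈ 7.3485*I)
V(Z, J) = -21*I*√6
1/((1147517 + V(1936, 1345))/((22 + 596)² + H(-1286, -1885)) - 5704502) = 1/((1147517 - 21*I*√6)/((22 + 596)² + 210) - 5704502) = 1/((1147517 - 21*I*√6)/(618² + 210) - 5704502) = 1/((1147517 - 21*I*√6)/(381924 + 210) - 5704502) = 1/((1147517 - 21*I*√6)/382134 - 5704502) = 1/((1147517 - 21*I*√6)*(1/382134) - 5704502) = 1/((1147517/382134 - 7*I*√6/127378) - 5704502) = 1/(-2179883019751/382134 - 7*I*√6/127378)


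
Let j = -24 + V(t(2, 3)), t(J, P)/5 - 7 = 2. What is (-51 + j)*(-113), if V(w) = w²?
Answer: -220350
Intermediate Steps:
t(J, P) = 45 (t(J, P) = 35 + 5*2 = 35 + 10 = 45)
j = 2001 (j = -24 + 45² = -24 + 2025 = 2001)
(-51 + j)*(-113) = (-51 + 2001)*(-113) = 1950*(-113) = -220350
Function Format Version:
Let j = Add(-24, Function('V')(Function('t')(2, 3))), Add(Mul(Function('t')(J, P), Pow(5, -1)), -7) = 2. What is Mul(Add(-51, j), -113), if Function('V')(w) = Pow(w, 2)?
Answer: -220350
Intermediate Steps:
Function('t')(J, P) = 45 (Function('t')(J, P) = Add(35, Mul(5, 2)) = Add(35, 10) = 45)
j = 2001 (j = Add(-24, Pow(45, 2)) = Add(-24, 2025) = 2001)
Mul(Add(-51, j), -113) = Mul(Add(-51, 2001), -113) = Mul(1950, -113) = -220350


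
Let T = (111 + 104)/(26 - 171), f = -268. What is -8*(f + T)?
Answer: 62520/29 ≈ 2155.9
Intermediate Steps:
T = -43/29 (T = 215/(-145) = 215*(-1/145) = -43/29 ≈ -1.4828)
-8*(f + T) = -8*(-268 - 43/29) = -8*(-7815/29) = 62520/29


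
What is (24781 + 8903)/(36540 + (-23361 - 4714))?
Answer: 33684/8465 ≈ 3.9792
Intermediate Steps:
(24781 + 8903)/(36540 + (-23361 - 4714)) = 33684/(36540 - 28075) = 33684/8465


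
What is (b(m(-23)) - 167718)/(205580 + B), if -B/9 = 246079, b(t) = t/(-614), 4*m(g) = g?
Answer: 411915385/4934425736 ≈ 0.083478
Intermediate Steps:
m(g) = g/4
b(t) = -t/614 (b(t) = t*(-1/614) = -t/614)
B = -2214711 (B = -9*246079 = -2214711)
(b(m(-23)) - 167718)/(205580 + B) = (-(-23)/2456 - 167718)/(205580 - 2214711) = (-1/614*(-23/4) - 167718)/(-2009131) = (23/2456 - 167718)*(-1/2009131) = -411915385/2456*(-1/2009131) = 411915385/4934425736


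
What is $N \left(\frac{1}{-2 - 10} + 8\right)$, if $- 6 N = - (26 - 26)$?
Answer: $0$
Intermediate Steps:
$N = 0$ ($N = - \frac{\left(-1\right) \left(26 - 26\right)}{6} = - \frac{\left(-1\right) 0}{6} = \left(- \frac{1}{6}\right) 0 = 0$)
$N \left(\frac{1}{-2 - 10} + 8\right) = 0 \left(\frac{1}{-2 - 10} + 8\right) = 0 \left(\frac{1}{-12} + 8\right) = 0 \left(- \frac{1}{12} + 8\right) = 0 \cdot \frac{95}{12} = 0$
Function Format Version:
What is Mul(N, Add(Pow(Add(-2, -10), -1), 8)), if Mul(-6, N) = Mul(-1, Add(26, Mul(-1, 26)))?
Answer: 0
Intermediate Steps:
N = 0 (N = Mul(Rational(-1, 6), Mul(-1, Add(26, Mul(-1, 26)))) = Mul(Rational(-1, 6), Mul(-1, Add(26, -26))) = Mul(Rational(-1, 6), Mul(-1, 0)) = Mul(Rational(-1, 6), 0) = 0)
Mul(N, Add(Pow(Add(-2, -10), -1), 8)) = Mul(0, Add(Pow(Add(-2, -10), -1), 8)) = Mul(0, Add(Pow(-12, -1), 8)) = Mul(0, Add(Rational(-1, 12), 8)) = Mul(0, Rational(95, 12)) = 0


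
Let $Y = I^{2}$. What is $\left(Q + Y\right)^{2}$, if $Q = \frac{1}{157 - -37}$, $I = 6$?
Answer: $\frac{48790225}{37636} \approx 1296.4$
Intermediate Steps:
$Q = \frac{1}{194}$ ($Q = \frac{1}{157 + \left(-7 + 44\right)} = \frac{1}{157 + 37} = \frac{1}{194} \approx 0.0051546$)
$Y = 36$ ($Y = 6^{2} = 36$)
$\left(Q + Y\right)^{2} = \left(\frac{1}{194} + 36\right)^{2} = \left(\frac{6985}{194}\right)^{2} = \frac{48790225}{37636}$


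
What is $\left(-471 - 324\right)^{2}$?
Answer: $632025$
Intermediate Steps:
$\left(-471 - 324\right)^{2} = \left(-795\right)^{2} = 632025$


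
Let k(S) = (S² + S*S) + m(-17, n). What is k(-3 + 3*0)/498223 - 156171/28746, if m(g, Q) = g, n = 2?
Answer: -25935985129/4773972786 ≈ -5.4328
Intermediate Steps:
k(S) = -17 + 2*S² (k(S) = (S² + S*S) - 17 = (S² + S²) - 17 = 2*S² - 17 = -17 + 2*S²)
k(-3 + 3*0)/498223 - 156171/28746 = (-17 + 2*(-3 + 3*0)²)/498223 - 156171/28746 = (-17 + 2*(-3 + 0)²)*(1/498223) - 156171*1/28746 = (-17 + 2*(-3)²)*(1/498223) - 52057/9582 = (-17 + 2*9)*(1/498223) - 52057/9582 = (-17 + 18)*(1/498223) - 52057/9582 = 1*(1/498223) - 52057/9582 = 1/498223 - 52057/9582 = -25935985129/4773972786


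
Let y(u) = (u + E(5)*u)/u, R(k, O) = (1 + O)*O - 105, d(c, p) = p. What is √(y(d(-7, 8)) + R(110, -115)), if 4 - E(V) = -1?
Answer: √13011 ≈ 114.07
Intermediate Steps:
E(V) = 5 (E(V) = 4 - 1*(-1) = 4 + 1 = 5)
R(k, O) = -105 + O*(1 + O) (R(k, O) = O*(1 + O) - 105 = -105 + O*(1 + O))
y(u) = 6 (y(u) = (u + 5*u)/u = (6*u)/u = 6)
√(y(d(-7, 8)) + R(110, -115)) = √(6 + (-105 - 115 + (-115)²)) = √(6 + (-105 - 115 + 13225)) = √(6 + 13005) = √13011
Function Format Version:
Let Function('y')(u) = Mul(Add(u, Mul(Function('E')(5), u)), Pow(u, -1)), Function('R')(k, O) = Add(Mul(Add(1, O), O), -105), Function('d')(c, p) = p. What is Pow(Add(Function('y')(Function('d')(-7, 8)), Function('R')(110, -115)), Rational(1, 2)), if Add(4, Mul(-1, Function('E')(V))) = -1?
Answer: Pow(13011, Rational(1, 2)) ≈ 114.07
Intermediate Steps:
Function('E')(V) = 5 (Function('E')(V) = Add(4, Mul(-1, -1)) = Add(4, 1) = 5)
Function('R')(k, O) = Add(-105, Mul(O, Add(1, O))) (Function('R')(k, O) = Add(Mul(O, Add(1, O)), -105) = Add(-105, Mul(O, Add(1, O))))
Function('y')(u) = 6 (Function('y')(u) = Mul(Add(u, Mul(5, u)), Pow(u, -1)) = Mul(Mul(6, u), Pow(u, -1)) = 6)
Pow(Add(Function('y')(Function('d')(-7, 8)), Function('R')(110, -115)), Rational(1, 2)) = Pow(Add(6, Add(-105, -115, Pow(-115, 2))), Rational(1, 2)) = Pow(Add(6, Add(-105, -115, 13225)), Rational(1, 2)) = Pow(Add(6, 13005), Rational(1, 2)) = Pow(13011, Rational(1, 2))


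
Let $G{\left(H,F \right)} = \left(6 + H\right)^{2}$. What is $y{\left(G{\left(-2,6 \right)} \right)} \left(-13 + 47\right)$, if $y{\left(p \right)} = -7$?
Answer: $-238$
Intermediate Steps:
$y{\left(G{\left(-2,6 \right)} \right)} \left(-13 + 47\right) = - 7 \left(-13 + 47\right) = \left(-7\right) 34 = -238$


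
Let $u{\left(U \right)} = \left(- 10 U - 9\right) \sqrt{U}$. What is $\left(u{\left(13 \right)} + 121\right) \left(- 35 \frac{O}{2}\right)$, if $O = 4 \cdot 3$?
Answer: $-25410 + 29190 \sqrt{13} \approx 79836.0$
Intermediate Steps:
$O = 12$
$u{\left(U \right)} = \sqrt{U} \left(-9 - 10 U\right)$ ($u{\left(U \right)} = \left(-9 - 10 U\right) \sqrt{U} = \sqrt{U} \left(-9 - 10 U\right)$)
$\left(u{\left(13 \right)} + 121\right) \left(- 35 \frac{O}{2}\right) = \left(\sqrt{13} \left(-9 - 130\right) + 121\right) \left(- 35 \cdot \frac{12}{2}\right) = \left(\sqrt{13} \left(-9 - 130\right) + 121\right) \left(- 35 \cdot 12 \cdot \frac{1}{2}\right) = \left(\sqrt{13} \left(-139\right) + 121\right) \left(\left(-35\right) 6\right) = \left(- 139 \sqrt{13} + 121\right) \left(-210\right) = \left(121 - 139 \sqrt{13}\right) \left(-210\right) = -25410 + 29190 \sqrt{13}$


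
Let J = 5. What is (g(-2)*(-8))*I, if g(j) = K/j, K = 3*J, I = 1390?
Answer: 83400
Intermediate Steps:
K = 15 (K = 3*5 = 15)
g(j) = 15/j
(g(-2)*(-8))*I = ((15/(-2))*(-8))*1390 = ((15*(-1/2))*(-8))*1390 = -15/2*(-8)*1390 = 60*1390 = 83400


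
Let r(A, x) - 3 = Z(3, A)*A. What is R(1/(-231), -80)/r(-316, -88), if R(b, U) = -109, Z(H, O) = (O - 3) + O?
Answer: -109/200663 ≈ -0.00054320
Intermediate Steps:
Z(H, O) = -3 + 2*O (Z(H, O) = (-3 + O) + O = -3 + 2*O)
r(A, x) = 3 + A*(-3 + 2*A) (r(A, x) = 3 + (-3 + 2*A)*A = 3 + A*(-3 + 2*A))
R(1/(-231), -80)/r(-316, -88) = -109/(3 - 316*(-3 + 2*(-316))) = -109/(3 - 316*(-3 - 632)) = -109/(3 - 316*(-635)) = -109/(3 + 200660) = -109/200663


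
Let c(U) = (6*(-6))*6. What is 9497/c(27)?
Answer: -9497/216 ≈ -43.968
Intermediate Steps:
c(U) = -216 (c(U) = -36*6 = -216)
9497/c(27) = 9497/(-216) = 9497*(-1/216) = -9497/216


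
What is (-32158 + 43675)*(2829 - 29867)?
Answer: -311396646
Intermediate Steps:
(-32158 + 43675)*(2829 - 29867) = 11517*(-27038) = -311396646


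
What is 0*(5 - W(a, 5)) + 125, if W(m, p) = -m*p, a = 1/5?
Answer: 125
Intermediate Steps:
a = 1/5 ≈ 0.20000
W(m, p) = -m*p
0*(5 - W(a, 5)) + 125 = 0*(5 - (-1)*5/5) + 125 = 0*(5 - 1*(-1)) + 125 = 0*(5 + 1) + 125 = 0*6 + 125 = 0 + 125 = 125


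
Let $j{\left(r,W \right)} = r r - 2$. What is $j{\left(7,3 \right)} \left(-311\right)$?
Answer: $-14617$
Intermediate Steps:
$j{\left(r,W \right)} = -2 + r^{2}$ ($j{\left(r,W \right)} = r^{2} - 2 = -2 + r^{2}$)
$j{\left(7,3 \right)} \left(-311\right) = \left(-2 + 7^{2}\right) \left(-311\right) = \left(-2 + 49\right) \left(-311\right) = 47 \left(-311\right) = -14617$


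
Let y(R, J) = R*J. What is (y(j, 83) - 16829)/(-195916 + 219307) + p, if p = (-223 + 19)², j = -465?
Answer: 973384432/23391 ≈ 41614.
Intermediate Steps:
p = 41616 (p = (-204)² = 41616)
y(R, J) = J*R
(y(j, 83) - 16829)/(-195916 + 219307) + p = (83*(-465) - 16829)/(-195916 + 219307) + 41616 = (-38595 - 16829)/23391 + 41616 = -55424*1/23391 + 41616 = -55424/23391 + 41616 = 973384432/23391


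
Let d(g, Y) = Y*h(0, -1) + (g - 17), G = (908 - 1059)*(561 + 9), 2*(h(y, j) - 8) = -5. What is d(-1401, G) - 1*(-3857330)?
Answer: 3382527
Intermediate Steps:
h(y, j) = 11/2 (h(y, j) = 8 + (½)*(-5) = 8 - 5/2 = 11/2)
G = -86070 (G = -151*570 = -86070)
d(g, Y) = -17 + g + 11*Y/2 (d(g, Y) = Y*(11/2) + (g - 17) = 11*Y/2 + (-17 + g) = -17 + g + 11*Y/2)
d(-1401, G) - 1*(-3857330) = (-17 - 1401 + (11/2)*(-86070)) - 1*(-3857330) = (-17 - 1401 - 473385) + 3857330 = -474803 + 3857330 = 3382527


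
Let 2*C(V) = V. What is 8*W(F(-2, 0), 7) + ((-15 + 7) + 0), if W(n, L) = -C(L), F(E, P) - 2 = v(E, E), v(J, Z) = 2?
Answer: -36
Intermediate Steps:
C(V) = V/2
F(E, P) = 4 (F(E, P) = 2 + 2 = 4)
W(n, L) = -L/2
8*W(F(-2, 0), 7) + ((-15 + 7) + 0) = 8*(-1/2*7) + ((-15 + 7) + 0) = 8*(-7/2) + (-8 + 0) = -28 - 8 = -36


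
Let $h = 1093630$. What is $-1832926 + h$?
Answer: $-739296$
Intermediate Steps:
$-1832926 + h = -1832926 + 1093630 = -739296$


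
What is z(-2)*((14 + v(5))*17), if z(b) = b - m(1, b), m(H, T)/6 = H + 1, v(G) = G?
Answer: -4522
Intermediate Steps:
m(H, T) = 6 + 6*H (m(H, T) = 6*(H + 1) = 6*(1 + H) = 6 + 6*H)
z(b) = -12 + b (z(b) = b - (6 + 6*1) = b - (6 + 6) = b - 1*12 = b - 12 = -12 + b)
z(-2)*((14 + v(5))*17) = (-12 - 2)*((14 + 5)*17) = -266*17 = -14*323 = -4522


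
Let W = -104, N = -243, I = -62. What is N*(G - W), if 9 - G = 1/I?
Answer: -1702701/62 ≈ -27463.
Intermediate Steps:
G = 559/62 (G = 9 - 1/(-62) = 9 - 1*(-1/62) = 9 + 1/62 = 559/62 ≈ 9.0161)
N*(G - W) = -243*(559/62 - 1*(-104)) = -243*(559/62 + 104) = -243*7007/62 = -1702701/62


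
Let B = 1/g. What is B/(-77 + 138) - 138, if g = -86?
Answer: -723949/5246 ≈ -138.00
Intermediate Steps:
B = -1/86 (B = 1/(-86) = -1/86 ≈ -0.011628)
B/(-77 + 138) - 138 = -1/(86*(-77 + 138)) - 138 = -1/86/61 - 138 = -1/86*1/61 - 138 = -1/5246 - 138 = -723949/5246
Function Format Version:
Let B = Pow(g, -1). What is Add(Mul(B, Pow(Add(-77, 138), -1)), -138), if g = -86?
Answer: Rational(-723949, 5246) ≈ -138.00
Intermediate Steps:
B = Rational(-1, 86) (B = Pow(-86, -1) = Rational(-1, 86) ≈ -0.011628)
Add(Mul(B, Pow(Add(-77, 138), -1)), -138) = Add(Mul(Rational(-1, 86), Pow(Add(-77, 138), -1)), -138) = Add(Mul(Rational(-1, 86), Pow(61, -1)), -138) = Add(Mul(Rational(-1, 86), Rational(1, 61)), -138) = Add(Rational(-1, 5246), -138) = Rational(-723949, 5246)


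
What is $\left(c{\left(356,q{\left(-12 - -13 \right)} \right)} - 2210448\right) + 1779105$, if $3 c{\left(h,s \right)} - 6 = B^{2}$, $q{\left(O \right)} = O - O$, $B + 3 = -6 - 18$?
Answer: $-431098$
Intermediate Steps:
$B = -27$ ($B = -3 - 24 = -27$)
$q{\left(O \right)} = 0$
$c{\left(h,s \right)} = 245$ ($c{\left(h,s \right)} = 2 + \frac{\left(-27\right)^{2}}{3} = 2 + \frac{1}{3} \cdot 729 = 2 + 243 = 245$)
$\left(c{\left(356,q{\left(-12 - -13 \right)} \right)} - 2210448\right) + 1779105 = \left(245 - 2210448\right) + 1779105 = -2210203 + 1779105 = -431098$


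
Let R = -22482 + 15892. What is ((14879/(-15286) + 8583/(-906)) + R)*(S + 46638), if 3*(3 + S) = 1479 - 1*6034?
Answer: -1031032624051100/3462279 ≈ -2.9779e+8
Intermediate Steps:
R = -6590
S = -4564/3 (S = -3 + (1479 - 1*6034)/3 = -3 + (1479 - 6034)/3 = -3 + (1/3)*(-4555) = -3 - 4555/3 = -4564/3 ≈ -1521.3)
((14879/(-15286) + 8583/(-906)) + R)*(S + 46638) = ((14879/(-15286) + 8583/(-906)) - 6590)*(-4564/3 + 46638) = ((14879*(-1/15286) + 8583*(-1/906)) - 6590)*(135350/3) = ((-14879/15286 - 2861/302) - 6590)*(135350/3) = (-12056676/1154093 - 6590)*(135350/3) = -7617529546/1154093*135350/3 = -1031032624051100/3462279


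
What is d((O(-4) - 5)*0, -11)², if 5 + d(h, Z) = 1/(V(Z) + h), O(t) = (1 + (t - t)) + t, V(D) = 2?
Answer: 81/4 ≈ 20.250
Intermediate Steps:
O(t) = 1 + t (O(t) = (1 + 0) + t = 1 + t)
d(h, Z) = -5 + 1/(2 + h)
d((O(-4) - 5)*0, -11)² = ((-9 - 5*((1 - 4) - 5)*0)/(2 + ((1 - 4) - 5)*0))² = ((-9 - 5*(-3 - 5)*0)/(2 + (-3 - 5)*0))² = ((-9 - (-40)*0)/(2 - 8*0))² = ((-9 - 5*0)/(2 + 0))² = ((-9 + 0)/2)² = ((½)*(-9))² = (-9/2)² = 81/4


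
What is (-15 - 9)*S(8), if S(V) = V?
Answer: -192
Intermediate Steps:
(-15 - 9)*S(8) = (-15 - 9)*8 = -24*8 = -192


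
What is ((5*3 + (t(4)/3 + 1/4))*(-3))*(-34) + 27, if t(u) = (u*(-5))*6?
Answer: -4995/2 ≈ -2497.5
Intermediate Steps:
t(u) = -30*u (t(u) = -5*u*6 = -30*u)
((5*3 + (t(4)/3 + 1/4))*(-3))*(-34) + 27 = ((5*3 + (-30*4/3 + 1/4))*(-3))*(-34) + 27 = ((15 + (-120*⅓ + 1*(¼)))*(-3))*(-34) + 27 = ((15 + (-40 + ¼))*(-3))*(-34) + 27 = ((15 - 159/4)*(-3))*(-34) + 27 = -99/4*(-3)*(-34) + 27 = (297/4)*(-34) + 27 = -5049/2 + 27 = -4995/2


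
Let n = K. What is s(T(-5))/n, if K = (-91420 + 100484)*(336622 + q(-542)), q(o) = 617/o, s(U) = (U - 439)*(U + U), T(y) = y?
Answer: 100270/68904719477 ≈ 1.4552e-6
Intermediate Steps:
s(U) = 2*U*(-439 + U) (s(U) = (-439 + U)*(2*U) = 2*U*(-439 + U))
K = 826856633724/271 (K = (-91420 + 100484)*(336622 + 617/(-542)) = 9064*(336622 + 617*(-1/542)) = 9064*(336622 - 617/542) = 9064*(182448507/542) = 826856633724/271 ≈ 3.0511e+9)
n = 826856633724/271 ≈ 3.0511e+9
s(T(-5))/n = (2*(-5)*(-439 - 5))/(826856633724/271) = (2*(-5)*(-444))*(271/826856633724) = 4440*(271/826856633724) = 100270/68904719477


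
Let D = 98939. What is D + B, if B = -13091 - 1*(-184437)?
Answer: 270285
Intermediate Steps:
B = 171346 (B = -13091 + 184437 = 171346)
D + B = 98939 + 171346 = 270285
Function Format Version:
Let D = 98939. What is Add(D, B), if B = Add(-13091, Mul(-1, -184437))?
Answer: 270285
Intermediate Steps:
B = 171346 (B = Add(-13091, 184437) = 171346)
Add(D, B) = Add(98939, 171346) = 270285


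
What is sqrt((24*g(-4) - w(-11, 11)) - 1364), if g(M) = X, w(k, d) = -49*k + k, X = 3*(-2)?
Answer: 2*I*sqrt(509) ≈ 45.122*I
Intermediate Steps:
X = -6
w(k, d) = -48*k
g(M) = -6
sqrt((24*g(-4) - w(-11, 11)) - 1364) = sqrt((24*(-6) - (-48)*(-11)) - 1364) = sqrt((-144 - 1*528) - 1364) = sqrt((-144 - 528) - 1364) = sqrt(-672 - 1364) = sqrt(-2036) = 2*I*sqrt(509)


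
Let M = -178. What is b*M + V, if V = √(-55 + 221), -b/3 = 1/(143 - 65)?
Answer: 89/13 + √166 ≈ 19.730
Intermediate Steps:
b = -1/26 (b = -3/(143 - 65) = -3/78 = -3*1/78 = -1/26 ≈ -0.038462)
V = √166 ≈ 12.884
b*M + V = -1/26*(-178) + √166 = 89/13 + √166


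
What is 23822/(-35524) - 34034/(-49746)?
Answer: 5993651/441794226 ≈ 0.013567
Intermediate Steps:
23822/(-35524) - 34034/(-49746) = 23822*(-1/35524) - 34034*(-1/49746) = -11911/17762 + 17017/24873 = 5993651/441794226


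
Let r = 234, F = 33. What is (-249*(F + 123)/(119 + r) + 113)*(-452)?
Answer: -472340/353 ≈ -1338.1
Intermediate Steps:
(-249*(F + 123)/(119 + r) + 113)*(-452) = (-249*(33 + 123)/(119 + 234) + 113)*(-452) = (-249/(353/156) + 113)*(-452) = (-249/(353*(1/156)) + 113)*(-452) = (-249/353/156 + 113)*(-452) = (-249*156/353 + 113)*(-452) = (-38844/353 + 113)*(-452) = (1045/353)*(-452) = -472340/353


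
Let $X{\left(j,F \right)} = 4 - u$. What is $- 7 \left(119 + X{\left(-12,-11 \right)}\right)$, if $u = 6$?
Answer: $-819$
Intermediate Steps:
$X{\left(j,F \right)} = -2$ ($X{\left(j,F \right)} = 4 - 6 = -2$)
$- 7 \left(119 + X{\left(-12,-11 \right)}\right) = - 7 \left(119 - 2\right) = \left(-7\right) 117 = -819$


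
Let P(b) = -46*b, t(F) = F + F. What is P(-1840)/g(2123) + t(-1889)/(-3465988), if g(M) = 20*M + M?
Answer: 146764829447/77262071502 ≈ 1.8996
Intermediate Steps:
t(F) = 2*F
g(M) = 21*M
P(-1840)/g(2123) + t(-1889)/(-3465988) = (-46*(-1840))/((21*2123)) + (2*(-1889))/(-3465988) = 84640/44583 - 3778*(-1/3465988) = 84640*(1/44583) + 1889/1732994 = 84640/44583 + 1889/1732994 = 146764829447/77262071502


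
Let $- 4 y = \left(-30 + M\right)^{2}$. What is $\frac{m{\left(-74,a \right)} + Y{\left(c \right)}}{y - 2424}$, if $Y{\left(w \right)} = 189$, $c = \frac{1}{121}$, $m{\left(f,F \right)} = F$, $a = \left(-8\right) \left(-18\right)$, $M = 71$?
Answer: $- \frac{1332}{11377} \approx -0.11708$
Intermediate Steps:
$a = 144$
$y = - \frac{1681}{4}$ ($y = - \frac{\left(-30 + 71\right)^{2}}{4} = - \frac{41^{2}}{4} = \left(- \frac{1}{4}\right) 1681 = - \frac{1681}{4} \approx -420.25$)
$c = \frac{1}{121} \approx 0.0082645$
$\frac{m{\left(-74,a \right)} + Y{\left(c \right)}}{y - 2424} = \frac{144 + 189}{- \frac{1681}{4} - 2424} = \frac{333}{- \frac{11377}{4}} = 333 \left(- \frac{4}{11377}\right) = - \frac{1332}{11377}$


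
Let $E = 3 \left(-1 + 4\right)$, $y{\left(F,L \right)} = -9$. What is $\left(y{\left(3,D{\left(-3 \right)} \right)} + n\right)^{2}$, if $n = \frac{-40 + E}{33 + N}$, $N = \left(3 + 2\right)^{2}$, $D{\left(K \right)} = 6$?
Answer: $\frac{305809}{3364} \approx 90.906$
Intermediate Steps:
$N = 25$ ($N = 5^{2} = 25$)
$E = 9$ ($E = 3 \cdot 3 = 9$)
$n = - \frac{31}{58}$ ($n = \frac{-40 + 9}{33 + 25} = - \frac{31}{58} \approx -0.53448$)
$\left(y{\left(3,D{\left(-3 \right)} \right)} + n\right)^{2} = \left(-9 - \frac{31}{58}\right)^{2} = \left(- \frac{553}{58}\right)^{2} = \frac{305809}{3364}$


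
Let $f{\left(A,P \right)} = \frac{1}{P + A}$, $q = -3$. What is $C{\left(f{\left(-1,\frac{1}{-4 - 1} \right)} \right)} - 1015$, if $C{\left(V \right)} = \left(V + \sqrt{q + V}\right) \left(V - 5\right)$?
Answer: $- \frac{36365}{36} - \frac{35 i \sqrt{138}}{36} \approx -1010.1 - 11.421 i$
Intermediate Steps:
$f{\left(A,P \right)} = \frac{1}{A + P}$
$C{\left(V \right)} = \left(-5 + V\right) \left(V + \sqrt{-3 + V}\right)$ ($C{\left(V \right)} = \left(V + \sqrt{-3 + V}\right) \left(V - 5\right) = \left(V + \sqrt{-3 + V}\right) \left(-5 + V\right) = \left(-5 + V\right) \left(V + \sqrt{-3 + V}\right)$)
$C{\left(f{\left(-1,\frac{1}{-4 - 1} \right)} \right)} - 1015 = \left(\left(\frac{1}{-1 + \frac{1}{-4 - 1}}\right)^{2} - \frac{5}{-1 + \frac{1}{-4 - 1}} - 5 \sqrt{-3 + \frac{1}{-1 + \frac{1}{-4 - 1}}} + \frac{\sqrt{-3 + \frac{1}{-1 + \frac{1}{-4 - 1}}}}{-1 + \frac{1}{-4 - 1}}\right) - 1015 = \left(\left(\frac{1}{-1 + \frac{1}{-5}}\right)^{2} - \frac{5}{-1 + \frac{1}{-5}} - 5 \sqrt{-3 + \frac{1}{-1 + \frac{1}{-5}}} + \frac{\sqrt{-3 + \frac{1}{-1 + \frac{1}{-5}}}}{-1 + \frac{1}{-5}}\right) - 1015 = \left(\left(\frac{1}{-1 - \frac{1}{5}}\right)^{2} - \frac{5}{-1 - \frac{1}{5}} - 5 \sqrt{-3 + \frac{1}{-1 - \frac{1}{5}}} + \frac{\sqrt{-3 + \frac{1}{-1 - \frac{1}{5}}}}{-1 - \frac{1}{5}}\right) - 1015 = \left(\left(\frac{1}{- \frac{6}{5}}\right)^{2} - \frac{5}{- \frac{6}{5}} - 5 \sqrt{-3 + \frac{1}{- \frac{6}{5}}} + \frac{\sqrt{-3 + \frac{1}{- \frac{6}{5}}}}{- \frac{6}{5}}\right) - 1015 = \left(\left(- \frac{5}{6}\right)^{2} - - \frac{25}{6} - 5 \sqrt{-3 - \frac{5}{6}} - \frac{5 \sqrt{-3 - \frac{5}{6}}}{6}\right) - 1015 = \left(\frac{25}{36} + \frac{25}{6} - 5 \sqrt{- \frac{23}{6}} - \frac{5 \sqrt{- \frac{23}{6}}}{6}\right) - 1015 = \left(\frac{25}{36} + \frac{25}{6} - 5 \frac{i \sqrt{138}}{6} - \frac{5 \frac{i \sqrt{138}}{6}}{6}\right) - 1015 = \left(\frac{25}{36} + \frac{25}{6} - \frac{5 i \sqrt{138}}{6} - \frac{5 i \sqrt{138}}{36}\right) - 1015 = \left(\frac{175}{36} - \frac{35 i \sqrt{138}}{36}\right) - 1015 = - \frac{36365}{36} - \frac{35 i \sqrt{138}}{36}$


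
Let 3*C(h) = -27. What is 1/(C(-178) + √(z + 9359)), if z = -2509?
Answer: 9/6769 + 5*√274/6769 ≈ 0.013557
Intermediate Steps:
C(h) = -9 (C(h) = (⅓)*(-27) = -9)
1/(C(-178) + √(z + 9359)) = 1/(-9 + √(-2509 + 9359)) = 1/(-9 + √6850) = 1/(-9 + 5*√274)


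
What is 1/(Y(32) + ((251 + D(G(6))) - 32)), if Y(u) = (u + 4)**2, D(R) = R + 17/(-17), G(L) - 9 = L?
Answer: 1/1529 ≈ 0.00065402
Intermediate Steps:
G(L) = 9 + L
D(R) = -1 + R (D(R) = R + 17*(-1/17) = R - 1 = -1 + R)
Y(u) = (4 + u)**2
1/(Y(32) + ((251 + D(G(6))) - 32)) = 1/((4 + 32)**2 + ((251 + (-1 + (9 + 6))) - 32)) = 1/(36**2 + ((251 + (-1 + 15)) - 32)) = 1/(1296 + ((251 + 14) - 32)) = 1/(1296 + (265 - 32)) = 1/(1296 + 233) = 1/1529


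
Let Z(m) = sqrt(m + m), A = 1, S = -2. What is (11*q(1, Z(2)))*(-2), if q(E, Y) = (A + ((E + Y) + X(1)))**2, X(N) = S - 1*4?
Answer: -88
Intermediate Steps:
Z(m) = sqrt(2)*sqrt(m) (Z(m) = sqrt(2*m) = sqrt(2)*sqrt(m))
X(N) = -6 (X(N) = -2 - 1*4 = -2 - 4 = -6)
q(E, Y) = (-5 + E + Y)**2 (q(E, Y) = (1 + ((E + Y) - 6))**2 = (1 + (-6 + E + Y))**2 = (-5 + E + Y)**2)
(11*q(1, Z(2)))*(-2) = (11*(-5 + 1 + sqrt(2)*sqrt(2))**2)*(-2) = (11*(-5 + 1 + 2)**2)*(-2) = (11*(-2)**2)*(-2) = (11*4)*(-2) = 44*(-2) = -88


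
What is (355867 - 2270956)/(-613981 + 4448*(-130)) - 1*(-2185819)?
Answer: 868660409696/397407 ≈ 2.1858e+6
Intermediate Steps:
(355867 - 2270956)/(-613981 + 4448*(-130)) - 1*(-2185819) = -1915089/(-613981 - 578240) + 2185819 = -1915089/(-1192221) + 2185819 = -1915089*(-1/1192221) + 2185819 = 638363/397407 + 2185819 = 868660409696/397407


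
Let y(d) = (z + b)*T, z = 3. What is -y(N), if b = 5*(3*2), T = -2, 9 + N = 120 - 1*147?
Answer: 66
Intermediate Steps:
N = -36 (N = -9 + (120 - 1*147) = -9 + (120 - 147) = -9 - 27 = -36)
b = 30 (b = 5*6 = 30)
y(d) = -66 (y(d) = (3 + 30)*(-2) = 33*(-2) = -66)
-y(N) = -1*(-66) = 66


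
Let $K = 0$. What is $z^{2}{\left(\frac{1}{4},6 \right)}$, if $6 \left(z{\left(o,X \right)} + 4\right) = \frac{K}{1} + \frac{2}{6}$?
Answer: $\frac{5041}{324} \approx 15.559$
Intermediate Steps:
$z{\left(o,X \right)} = - \frac{71}{18}$ ($z{\left(o,X \right)} = -4 + \frac{\frac{0}{1} + \frac{2}{6}}{6} = -4 + \frac{0 \cdot 1 + 2 \cdot \frac{1}{6}}{6} = -4 + \frac{0 + \frac{1}{3}}{6} = -4 + \frac{1}{6} \cdot \frac{1}{3} = -4 + \frac{1}{18} = - \frac{71}{18}$)
$z^{2}{\left(\frac{1}{4},6 \right)} = \left(- \frac{71}{18}\right)^{2} = \frac{5041}{324}$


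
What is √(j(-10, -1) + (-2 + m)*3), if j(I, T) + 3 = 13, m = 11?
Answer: √37 ≈ 6.0828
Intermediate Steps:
j(I, T) = 10 (j(I, T) = -3 + 13 = 10)
√(j(-10, -1) + (-2 + m)*3) = √(10 + (-2 + 11)*3) = √(10 + 9*3) = √(10 + 27) = √37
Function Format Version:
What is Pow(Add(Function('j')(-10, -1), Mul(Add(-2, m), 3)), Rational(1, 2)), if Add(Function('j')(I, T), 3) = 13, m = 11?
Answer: Pow(37, Rational(1, 2)) ≈ 6.0828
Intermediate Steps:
Function('j')(I, T) = 10 (Function('j')(I, T) = Add(-3, 13) = 10)
Pow(Add(Function('j')(-10, -1), Mul(Add(-2, m), 3)), Rational(1, 2)) = Pow(Add(10, Mul(Add(-2, 11), 3)), Rational(1, 2)) = Pow(Add(10, Mul(9, 3)), Rational(1, 2)) = Pow(Add(10, 27), Rational(1, 2)) = Pow(37, Rational(1, 2))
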